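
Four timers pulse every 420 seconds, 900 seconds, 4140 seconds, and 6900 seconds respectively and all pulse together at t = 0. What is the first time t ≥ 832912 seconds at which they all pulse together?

Joint pulses occur at multiples of LCM(420, 900, 4140, 6900).
420 = 2^2 × 3 × 5 × 7
900 = 2^2 × 3^2 × 5^2
4140 = 2^2 × 3^2 × 5 × 23
6900 = 2^2 × 3 × 5^2 × 23
LCM(420, 900, 4140, 6900) = 2^2 × 3^2 × 5^2 × 7 × 23 = 144900.
Smallest multiple of 144900 that is ≥ 832912: ⌈832912/144900⌉ × 144900 = 6 × 144900 = 869400.

869400 seconds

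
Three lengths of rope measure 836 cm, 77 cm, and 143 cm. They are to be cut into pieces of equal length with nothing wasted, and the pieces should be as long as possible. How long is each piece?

Each piece length must divide every original length, so the longest possible is gcd(836, 77, 143).
836 = 2^2 × 11 × 19
77 = 7 × 11
143 = 11 × 13
gcd(836, 77, 143) = 11.

11 cm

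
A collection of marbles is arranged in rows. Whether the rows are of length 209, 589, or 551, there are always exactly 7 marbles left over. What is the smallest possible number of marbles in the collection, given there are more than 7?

187898

N − 7 must be a common multiple of 209, 589, and 551.
209 = 11 × 19
589 = 19 × 31
551 = 19 × 29
LCM(209, 589, 551) = 11 × 19 × 29 × 31 = 187891.
Smallest N > 7 is LCM + 7 = 187891 + 7 = 187898.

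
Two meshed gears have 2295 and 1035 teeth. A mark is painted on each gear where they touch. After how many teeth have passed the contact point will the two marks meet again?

They coincide at every common multiple of the periods; the first is the LCM.
2295 = 3^3 × 5 × 17
1035 = 3^2 × 5 × 23
LCM(2295, 1035) = 3^3 × 5 × 17 × 23 = 52785.

52785 teeth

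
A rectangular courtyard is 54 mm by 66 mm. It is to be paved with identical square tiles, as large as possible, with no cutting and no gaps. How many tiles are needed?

99

Tile side = gcd(54, 66).
54 = 2 × 3^3
66 = 2 × 3 × 11
gcd(54, 66) = 2 × 3 = 6.
Tiles: (54/6) × (66/6) = 9 × 11 = 99.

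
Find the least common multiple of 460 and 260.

5980

460 = 2^2 × 5 × 23
260 = 2^2 × 5 × 13
LCM(460, 260) = 2^2 × 5 × 13 × 23 = 5980.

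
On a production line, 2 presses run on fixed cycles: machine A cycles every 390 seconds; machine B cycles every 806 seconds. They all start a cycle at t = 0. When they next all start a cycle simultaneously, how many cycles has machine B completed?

All finish a whole number of cycles simultaneously at t = LCM of the periods.
390 = 2 × 3 × 5 × 13
806 = 2 × 13 × 31
LCM(390, 806) = 2 × 3 × 5 × 13 × 31 = 12090.
Cycles for period 806: 12090 / 806 = 15.

15 cycles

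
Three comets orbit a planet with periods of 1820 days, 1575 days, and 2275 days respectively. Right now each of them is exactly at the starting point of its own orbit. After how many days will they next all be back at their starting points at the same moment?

81900 days

We need the least common multiple of the intervals.
1820 = 2^2 × 5 × 7 × 13
1575 = 3^2 × 5^2 × 7
2275 = 5^2 × 7 × 13
LCM(1820, 1575, 2275) = 2^2 × 3^2 × 5^2 × 7 × 13 = 81900.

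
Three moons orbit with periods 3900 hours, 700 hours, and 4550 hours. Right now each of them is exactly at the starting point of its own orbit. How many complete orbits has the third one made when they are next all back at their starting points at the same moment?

6 orbits

The first common completion time is the LCM of the periods.
3900 = 2^2 × 3 × 5^2 × 13
700 = 2^2 × 5^2 × 7
4550 = 2 × 5^2 × 7 × 13
LCM(3900, 700, 4550) = 2^2 × 3 × 5^2 × 7 × 13 = 27300.
Orbits for period 4550: 27300 / 4550 = 6.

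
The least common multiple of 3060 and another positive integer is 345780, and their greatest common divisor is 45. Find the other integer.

gcd × lcm = product of the two integers, so the other integer is (45 × 345780) / 3060 = 5085.

5085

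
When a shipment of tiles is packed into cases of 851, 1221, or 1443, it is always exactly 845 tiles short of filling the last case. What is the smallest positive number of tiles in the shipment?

364234

Being 845 short of a full case of size k means N ≡ −845 (mod k), i.e. N + 845 is a multiple of each size.
851 = 23 × 37
1221 = 3 × 11 × 37
1443 = 3 × 13 × 37
LCM(851, 1221, 1443) = 3 × 11 × 13 × 23 × 37 = 365079.
Smallest positive N is 365079 − 845 = 364234.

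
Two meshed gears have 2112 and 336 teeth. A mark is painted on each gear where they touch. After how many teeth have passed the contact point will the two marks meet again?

They coincide at every common multiple of the periods; the first is the LCM.
2112 = 2^6 × 3 × 11
336 = 2^4 × 3 × 7
LCM(2112, 336) = 2^6 × 3 × 7 × 11 = 14784.

14784 teeth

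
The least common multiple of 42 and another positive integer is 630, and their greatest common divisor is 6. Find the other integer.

gcd × lcm = product of the two integers, so the other integer is (6 × 630) / 42 = 90.

90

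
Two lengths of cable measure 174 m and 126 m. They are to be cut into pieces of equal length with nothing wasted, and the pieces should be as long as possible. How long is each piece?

6 m

By the Euclidean algorithm:
174 = 1 × 126 + 48
126 = 2 × 48 + 30
48 = 1 × 30 + 18
30 = 1 × 18 + 12
18 = 1 × 12 + 6
12 = 2 × 6 + 0
gcd(174, 126) = 6.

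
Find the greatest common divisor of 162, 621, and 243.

27

162 = 2 × 3^4
621 = 3^3 × 23
243 = 3^5
gcd(162, 621, 243) = 3^3 = 27.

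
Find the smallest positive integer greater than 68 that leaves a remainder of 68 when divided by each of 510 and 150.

2618

N − 68 must be a common multiple of 510 and 150.
510 = 2 × 3 × 5 × 17
150 = 2 × 3 × 5^2
LCM(510, 150) = 2 × 3 × 5^2 × 17 = 2550.
Smallest N > 68 is LCM + 68 = 2550 + 68 = 2618.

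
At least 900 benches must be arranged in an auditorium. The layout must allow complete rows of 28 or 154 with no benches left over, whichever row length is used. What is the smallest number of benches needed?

The number of benches must be a common multiple of 28 and 154, so a multiple of their LCM.
28 = 2^2 × 7
154 = 2 × 7 × 11
LCM(28, 154) = 2^2 × 7 × 11 = 308.
Smallest multiple of 308 that is ≥ 900: ⌈900/308⌉ × 308 = 3 × 308 = 924.

924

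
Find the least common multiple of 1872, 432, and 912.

1872 = 2^4 × 3^2 × 13
432 = 2^4 × 3^3
912 = 2^4 × 3 × 19
LCM(1872, 432, 912) = 2^4 × 3^3 × 13 × 19 = 106704.

106704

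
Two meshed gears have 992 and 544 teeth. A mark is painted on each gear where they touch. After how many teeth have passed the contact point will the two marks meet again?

16864 teeth

They coincide at every common multiple of the periods; the first is the LCM.
992 = 2^5 × 31
544 = 2^5 × 17
LCM(992, 544) = 2^5 × 17 × 31 = 16864.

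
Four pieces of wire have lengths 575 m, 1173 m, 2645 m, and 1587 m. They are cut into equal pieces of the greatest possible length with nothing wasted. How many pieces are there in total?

Piece length = gcd(575, 1173, 2645, 1587).
575 = 5^2 × 23
1173 = 3 × 17 × 23
2645 = 5 × 23^2
1587 = 3 × 23^2
gcd(575, 1173, 2645, 1587) = 23.
Total pieces = 575/23 + 1173/23 + 2645/23 + 1587/23 = 25 + 51 + 115 + 69 = 260.

260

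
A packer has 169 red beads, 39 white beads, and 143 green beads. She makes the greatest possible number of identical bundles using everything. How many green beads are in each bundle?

Number of bundles = gcd(169, 39, 143).
169 = 13^2
39 = 3 × 13
143 = 11 × 13
gcd(169, 39, 143) = 13.
green beads per bundle = 143 / 13 = 11.

11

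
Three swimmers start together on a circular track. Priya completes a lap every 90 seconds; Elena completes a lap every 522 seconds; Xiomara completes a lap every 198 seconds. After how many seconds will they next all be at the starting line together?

The first simultaneous occurrence is after LCM of the individual periods.
90 = 2 × 3^2 × 5
522 = 2 × 3^2 × 29
198 = 2 × 3^2 × 11
LCM(90, 522, 198) = 2 × 3^2 × 5 × 11 × 29 = 28710.

28710 seconds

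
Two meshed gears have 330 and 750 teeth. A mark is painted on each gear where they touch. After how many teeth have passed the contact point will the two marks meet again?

8250 teeth

The first simultaneous occurrence is after LCM of the individual periods.
330 = 2 × 3 × 5 × 11
750 = 2 × 3 × 5^3
LCM(330, 750) = 2 × 3 × 5^3 × 11 = 8250.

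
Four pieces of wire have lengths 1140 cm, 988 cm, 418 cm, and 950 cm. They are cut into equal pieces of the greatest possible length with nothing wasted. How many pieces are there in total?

Piece length = gcd(1140, 988, 418, 950).
1140 = 2^2 × 3 × 5 × 19
988 = 2^2 × 13 × 19
418 = 2 × 11 × 19
950 = 2 × 5^2 × 19
gcd(1140, 988, 418, 950) = 2 × 19 = 38.
Total pieces = 1140/38 + 988/38 + 418/38 + 950/38 = 30 + 26 + 11 + 25 = 92.

92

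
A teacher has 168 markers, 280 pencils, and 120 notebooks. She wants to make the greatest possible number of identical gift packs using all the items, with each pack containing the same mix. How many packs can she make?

The pack count must divide each quantity, so the greatest is gcd(168, 280, 120).
168 = 2^3 × 3 × 7
280 = 2^3 × 5 × 7
120 = 2^3 × 3 × 5
gcd(168, 280, 120) = 2^3 = 8.

8 packs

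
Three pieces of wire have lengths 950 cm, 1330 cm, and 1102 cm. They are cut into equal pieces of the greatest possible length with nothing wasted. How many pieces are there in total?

Piece length = gcd(950, 1330, 1102).
950 = 2 × 5^2 × 19
1330 = 2 × 5 × 7 × 19
1102 = 2 × 19 × 29
gcd(950, 1330, 1102) = 2 × 19 = 38.
Total pieces = 950/38 + 1330/38 + 1102/38 = 25 + 35 + 29 = 89.

89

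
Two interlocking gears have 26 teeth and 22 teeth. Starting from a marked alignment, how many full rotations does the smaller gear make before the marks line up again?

All finish a whole number of cycles simultaneously at t = LCM of the periods.
26 = 2 × 13
22 = 2 × 11
LCM(26, 22) = 2 × 11 × 13 = 286.
Rotations for period 22: 286 / 22 = 13.

13 rotations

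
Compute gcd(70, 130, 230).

70 = 2 × 5 × 7
130 = 2 × 5 × 13
230 = 2 × 5 × 23
gcd(70, 130, 230) = 2 × 5 = 10.

10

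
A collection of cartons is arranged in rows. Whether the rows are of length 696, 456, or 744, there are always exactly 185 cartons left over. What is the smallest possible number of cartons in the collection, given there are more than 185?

410129

N − 185 must be a common multiple of 696, 456, and 744.
696 = 2^3 × 3 × 29
456 = 2^3 × 3 × 19
744 = 2^3 × 3 × 31
LCM(696, 456, 744) = 2^3 × 3 × 19 × 29 × 31 = 409944.
Smallest N > 185 is LCM + 185 = 409944 + 185 = 410129.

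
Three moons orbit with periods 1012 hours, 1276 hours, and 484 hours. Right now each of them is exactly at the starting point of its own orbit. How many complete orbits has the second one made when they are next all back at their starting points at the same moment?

All finish a whole number of cycles simultaneously at t = LCM of the periods.
1012 = 2^2 × 11 × 23
1276 = 2^2 × 11 × 29
484 = 2^2 × 11^2
LCM(1012, 1276, 484) = 2^2 × 11^2 × 23 × 29 = 322828.
Orbits for period 1276: 322828 / 1276 = 253.

253 orbits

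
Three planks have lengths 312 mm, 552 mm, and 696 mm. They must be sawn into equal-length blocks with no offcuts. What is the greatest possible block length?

24 mm

This is the greatest common divisor of 312, 552, and 696.
312 = 2^3 × 3 × 13
552 = 2^3 × 3 × 23
696 = 2^3 × 3 × 29
gcd(312, 552, 696) = 2^3 × 3 = 24.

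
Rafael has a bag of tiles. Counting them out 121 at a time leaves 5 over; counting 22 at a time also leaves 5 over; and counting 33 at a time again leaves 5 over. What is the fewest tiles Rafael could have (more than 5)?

731

N − 5 must be a common multiple of 121, 22, and 33.
121 = 11^2
22 = 2 × 11
33 = 3 × 11
LCM(121, 22, 33) = 2 × 3 × 11^2 = 726.
Smallest N > 5 is LCM + 5 = 726 + 5 = 731.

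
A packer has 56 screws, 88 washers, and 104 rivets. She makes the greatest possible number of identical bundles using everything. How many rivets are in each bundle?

13

Number of bundles = gcd(56, 88, 104).
56 = 2^3 × 7
88 = 2^3 × 11
104 = 2^3 × 13
gcd(56, 88, 104) = 2^3 = 8.
rivets per bundle = 104 / 8 = 13.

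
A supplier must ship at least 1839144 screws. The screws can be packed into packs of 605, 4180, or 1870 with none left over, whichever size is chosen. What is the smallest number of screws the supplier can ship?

The number of screws must be a common multiple of 605, 4180, and 1870, so a multiple of their LCM.
605 = 5 × 11^2
4180 = 2^2 × 5 × 11 × 19
1870 = 2 × 5 × 11 × 17
LCM(605, 4180, 1870) = 2^2 × 5 × 11^2 × 17 × 19 = 781660.
Smallest multiple of 781660 that is ≥ 1839144: ⌈1839144/781660⌉ × 781660 = 3 × 781660 = 2344980.

2344980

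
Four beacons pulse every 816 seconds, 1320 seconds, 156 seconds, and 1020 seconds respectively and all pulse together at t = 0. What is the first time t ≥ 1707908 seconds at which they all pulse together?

1750320 seconds

Joint pulses occur at multiples of LCM(816, 1320, 156, 1020).
816 = 2^4 × 3 × 17
1320 = 2^3 × 3 × 5 × 11
156 = 2^2 × 3 × 13
1020 = 2^2 × 3 × 5 × 17
LCM(816, 1320, 156, 1020) = 2^4 × 3 × 5 × 11 × 13 × 17 = 583440.
Smallest multiple of 583440 that is ≥ 1707908: ⌈1707908/583440⌉ × 583440 = 3 × 583440 = 1750320.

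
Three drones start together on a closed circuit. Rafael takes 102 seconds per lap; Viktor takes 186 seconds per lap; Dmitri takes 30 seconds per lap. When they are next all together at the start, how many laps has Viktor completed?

85 laps

They are all back at their starting positions together after one LCM of the periods.
102 = 2 × 3 × 17
186 = 2 × 3 × 31
30 = 2 × 3 × 5
LCM(102, 186, 30) = 2 × 3 × 5 × 17 × 31 = 15810.
Laps for period 186: 15810 / 186 = 85.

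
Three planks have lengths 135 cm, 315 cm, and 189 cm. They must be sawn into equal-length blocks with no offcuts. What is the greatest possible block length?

This is the greatest common divisor of 135, 315, and 189.
135 = 3^3 × 5
315 = 3^2 × 5 × 7
189 = 3^3 × 7
gcd(135, 315, 189) = 3^2 = 9.

9 cm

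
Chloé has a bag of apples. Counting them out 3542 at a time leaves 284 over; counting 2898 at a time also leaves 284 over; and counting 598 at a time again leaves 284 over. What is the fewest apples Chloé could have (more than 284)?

414698

N − 284 must be a common multiple of 3542, 2898, and 598.
3542 = 2 × 7 × 11 × 23
2898 = 2 × 3^2 × 7 × 23
598 = 2 × 13 × 23
LCM(3542, 2898, 598) = 2 × 3^2 × 7 × 11 × 13 × 23 = 414414.
Smallest N > 284 is LCM + 284 = 414414 + 284 = 414698.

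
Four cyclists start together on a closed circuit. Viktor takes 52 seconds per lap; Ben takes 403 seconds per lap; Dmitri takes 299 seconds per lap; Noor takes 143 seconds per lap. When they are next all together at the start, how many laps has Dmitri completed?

They are all back at their starting positions together after one LCM of the periods.
52 = 2^2 × 13
403 = 13 × 31
299 = 13 × 23
143 = 11 × 13
LCM(52, 403, 299, 143) = 2^2 × 11 × 13 × 23 × 31 = 407836.
Laps for period 299: 407836 / 299 = 1364.

1364 laps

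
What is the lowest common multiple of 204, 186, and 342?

204 = 2^2 × 3 × 17
186 = 2 × 3 × 31
342 = 2 × 3^2 × 19
LCM(204, 186, 342) = 2^2 × 3^2 × 17 × 19 × 31 = 360468.

360468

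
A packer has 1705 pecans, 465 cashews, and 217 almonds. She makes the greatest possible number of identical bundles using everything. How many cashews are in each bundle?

15

Number of bundles = gcd(1705, 465, 217).
1705 = 5 × 11 × 31
465 = 3 × 5 × 31
217 = 7 × 31
gcd(1705, 465, 217) = 31.
cashews per bundle = 465 / 31 = 15.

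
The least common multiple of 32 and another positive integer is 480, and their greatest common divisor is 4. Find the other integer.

gcd × lcm = product of the two integers, so the other integer is (4 × 480) / 32 = 60.

60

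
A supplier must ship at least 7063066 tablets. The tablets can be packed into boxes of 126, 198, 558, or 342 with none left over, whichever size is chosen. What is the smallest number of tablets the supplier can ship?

7347186

The number of tablets must be a common multiple of 126, 198, 558, and 342, so a multiple of their LCM.
126 = 2 × 3^2 × 7
198 = 2 × 3^2 × 11
558 = 2 × 3^2 × 31
342 = 2 × 3^2 × 19
LCM(126, 198, 558, 342) = 2 × 3^2 × 7 × 11 × 19 × 31 = 816354.
Smallest multiple of 816354 that is ≥ 7063066: ⌈7063066/816354⌉ × 816354 = 9 × 816354 = 7347186.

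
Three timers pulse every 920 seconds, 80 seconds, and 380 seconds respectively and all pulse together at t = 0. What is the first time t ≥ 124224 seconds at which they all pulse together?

Joint pulses occur at multiples of LCM(920, 80, 380).
920 = 2^3 × 5 × 23
80 = 2^4 × 5
380 = 2^2 × 5 × 19
LCM(920, 80, 380) = 2^4 × 5 × 19 × 23 = 34960.
Smallest multiple of 34960 that is ≥ 124224: ⌈124224/34960⌉ × 34960 = 4 × 34960 = 139840.

139840 seconds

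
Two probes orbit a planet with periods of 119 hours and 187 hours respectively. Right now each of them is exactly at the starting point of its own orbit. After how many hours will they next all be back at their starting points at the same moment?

1309 hours

We need the least common multiple of the intervals.
119 = 7 × 17
187 = 11 × 17
LCM(119, 187) = 7 × 11 × 17 = 1309.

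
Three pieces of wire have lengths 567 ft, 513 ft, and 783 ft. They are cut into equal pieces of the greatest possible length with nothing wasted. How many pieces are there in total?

69

Piece length = gcd(567, 513, 783).
567 = 3^4 × 7
513 = 3^3 × 19
783 = 3^3 × 29
gcd(567, 513, 783) = 3^3 = 27.
Total pieces = 567/27 + 513/27 + 783/27 = 21 + 19 + 29 = 69.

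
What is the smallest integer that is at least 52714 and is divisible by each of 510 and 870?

59160

The integer must be a common multiple of 510 and 870, so a multiple of their LCM.
510 = 2 × 3 × 5 × 17
870 = 2 × 3 × 5 × 29
LCM(510, 870) = 2 × 3 × 5 × 17 × 29 = 14790.
Smallest multiple of 14790 that is ≥ 52714: ⌈52714/14790⌉ × 14790 = 4 × 14790 = 59160.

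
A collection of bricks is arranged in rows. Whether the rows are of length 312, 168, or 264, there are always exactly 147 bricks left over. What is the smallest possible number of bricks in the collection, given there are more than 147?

24171

N − 147 must be a common multiple of 312, 168, and 264.
312 = 2^3 × 3 × 13
168 = 2^3 × 3 × 7
264 = 2^3 × 3 × 11
LCM(312, 168, 264) = 2^3 × 3 × 7 × 11 × 13 = 24024.
Smallest N > 147 is LCM + 147 = 24024 + 147 = 24171.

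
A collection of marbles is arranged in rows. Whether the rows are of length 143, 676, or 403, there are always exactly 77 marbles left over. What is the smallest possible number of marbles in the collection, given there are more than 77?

N − 77 must be a common multiple of 143, 676, and 403.
143 = 11 × 13
676 = 2^2 × 13^2
403 = 13 × 31
LCM(143, 676, 403) = 2^2 × 11 × 13^2 × 31 = 230516.
Smallest N > 77 is LCM + 77 = 230516 + 77 = 230593.

230593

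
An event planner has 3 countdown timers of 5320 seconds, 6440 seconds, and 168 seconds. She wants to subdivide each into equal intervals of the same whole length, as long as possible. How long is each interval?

The interval must divide each timer length; the longest such is the gcd.
5320 = 2^3 × 5 × 7 × 19
6440 = 2^3 × 5 × 7 × 23
168 = 2^3 × 3 × 7
gcd(5320, 6440, 168) = 2^3 × 7 = 56.

56 seconds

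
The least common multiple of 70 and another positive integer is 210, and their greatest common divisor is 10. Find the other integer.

30

gcd × lcm = product of the two integers, so the other integer is (10 × 210) / 70 = 30.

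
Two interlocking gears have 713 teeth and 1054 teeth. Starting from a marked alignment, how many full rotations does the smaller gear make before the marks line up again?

34 rotations

They are all back at their starting positions together after one LCM of the periods.
713 = 23 × 31
1054 = 2 × 17 × 31
LCM(713, 1054) = 2 × 17 × 23 × 31 = 24242.
Rotations for period 713: 24242 / 713 = 34.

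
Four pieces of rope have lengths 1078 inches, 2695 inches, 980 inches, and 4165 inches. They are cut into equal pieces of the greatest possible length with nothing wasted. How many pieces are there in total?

Piece length = gcd(1078, 2695, 980, 4165).
1078 = 2 × 7^2 × 11
2695 = 5 × 7^2 × 11
980 = 2^2 × 5 × 7^2
4165 = 5 × 7^2 × 17
gcd(1078, 2695, 980, 4165) = 7^2 = 49.
Total pieces = 1078/49 + 2695/49 + 980/49 + 4165/49 = 22 + 55 + 20 + 85 = 182.

182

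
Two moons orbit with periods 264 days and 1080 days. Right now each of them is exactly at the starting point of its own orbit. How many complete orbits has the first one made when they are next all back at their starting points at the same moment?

45 orbits

They are all back at their starting positions together after one LCM of the periods.
264 = 2^3 × 3 × 11
1080 = 2^3 × 3^3 × 5
LCM(264, 1080) = 2^3 × 3^3 × 5 × 11 = 11880.
Orbits for period 264: 11880 / 264 = 45.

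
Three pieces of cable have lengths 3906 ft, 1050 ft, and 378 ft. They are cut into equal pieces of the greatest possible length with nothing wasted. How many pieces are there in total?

Piece length = gcd(3906, 1050, 378).
3906 = 2 × 3^2 × 7 × 31
1050 = 2 × 3 × 5^2 × 7
378 = 2 × 3^3 × 7
gcd(3906, 1050, 378) = 2 × 3 × 7 = 42.
Total pieces = 3906/42 + 1050/42 + 378/42 = 93 + 25 + 9 = 127.

127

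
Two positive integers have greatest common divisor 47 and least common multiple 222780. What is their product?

For any two positive integers, gcd × lcm = product = 47 × 222780 = 10470660.

10470660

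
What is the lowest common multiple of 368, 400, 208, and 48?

368 = 2^4 × 23
400 = 2^4 × 5^2
208 = 2^4 × 13
48 = 2^4 × 3
LCM(368, 400, 208, 48) = 2^4 × 3 × 5^2 × 13 × 23 = 358800.

358800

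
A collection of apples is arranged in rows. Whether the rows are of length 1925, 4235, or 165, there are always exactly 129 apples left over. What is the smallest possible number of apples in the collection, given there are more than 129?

63654

N − 129 must be a common multiple of 1925, 4235, and 165.
1925 = 5^2 × 7 × 11
4235 = 5 × 7 × 11^2
165 = 3 × 5 × 11
LCM(1925, 4235, 165) = 3 × 5^2 × 7 × 11^2 = 63525.
Smallest N > 129 is LCM + 129 = 63525 + 129 = 63654.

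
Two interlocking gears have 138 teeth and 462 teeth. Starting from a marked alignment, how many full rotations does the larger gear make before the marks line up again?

23 rotations

The first common completion time is the LCM of the periods.
138 = 2 × 3 × 23
462 = 2 × 3 × 7 × 11
LCM(138, 462) = 2 × 3 × 7 × 11 × 23 = 10626.
Rotations for period 462: 10626 / 462 = 23.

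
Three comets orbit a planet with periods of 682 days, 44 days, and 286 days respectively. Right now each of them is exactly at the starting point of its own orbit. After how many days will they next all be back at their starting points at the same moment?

17732 days

They coincide at every common multiple of the periods; the first is the LCM.
682 = 2 × 11 × 31
44 = 2^2 × 11
286 = 2 × 11 × 13
LCM(682, 44, 286) = 2^2 × 11 × 13 × 31 = 17732.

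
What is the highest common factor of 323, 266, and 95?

19

323 = 17 × 19
266 = 2 × 7 × 19
95 = 5 × 19
gcd(323, 266, 95) = 19.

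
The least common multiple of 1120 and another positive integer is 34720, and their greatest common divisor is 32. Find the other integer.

992

gcd × lcm = product of the two integers, so the other integer is (32 × 34720) / 1120 = 992.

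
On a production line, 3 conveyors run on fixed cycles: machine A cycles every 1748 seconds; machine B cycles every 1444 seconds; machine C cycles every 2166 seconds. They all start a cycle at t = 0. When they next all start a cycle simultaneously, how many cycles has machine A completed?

57 cycles

The first common completion time is the LCM of the periods.
1748 = 2^2 × 19 × 23
1444 = 2^2 × 19^2
2166 = 2 × 3 × 19^2
LCM(1748, 1444, 2166) = 2^2 × 3 × 19^2 × 23 = 99636.
Cycles for period 1748: 99636 / 1748 = 57.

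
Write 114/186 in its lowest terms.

114 = 2 × 3 × 19
186 = 2 × 3 × 31
gcd(114, 186) = 2 × 3 = 6.
Divide numerator and denominator by 6: 114/186 = 19/31.

19/31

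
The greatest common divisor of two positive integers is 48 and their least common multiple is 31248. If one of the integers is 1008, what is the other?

For two integers, gcd × lcm = product, so the other is (48 × 31248) / 1008 = 1499904 / 1008 = 1488.

1488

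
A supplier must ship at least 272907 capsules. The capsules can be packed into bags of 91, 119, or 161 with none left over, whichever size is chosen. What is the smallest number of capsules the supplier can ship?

284648

The number of capsules must be a common multiple of 91, 119, and 161, so a multiple of their LCM.
91 = 7 × 13
119 = 7 × 17
161 = 7 × 23
LCM(91, 119, 161) = 7 × 13 × 17 × 23 = 35581.
Smallest multiple of 35581 that is ≥ 272907: ⌈272907/35581⌉ × 35581 = 8 × 35581 = 284648.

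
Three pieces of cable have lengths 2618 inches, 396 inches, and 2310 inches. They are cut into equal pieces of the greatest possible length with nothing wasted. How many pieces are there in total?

242

Piece length = gcd(2618, 396, 2310).
2618 = 2 × 7 × 11 × 17
396 = 2^2 × 3^2 × 11
2310 = 2 × 3 × 5 × 7 × 11
gcd(2618, 396, 2310) = 2 × 11 = 22.
Total pieces = 2618/22 + 396/22 + 2310/22 = 119 + 18 + 105 = 242.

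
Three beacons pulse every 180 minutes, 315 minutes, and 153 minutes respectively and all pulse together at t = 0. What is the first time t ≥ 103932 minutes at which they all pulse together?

107100 minutes

Joint pulses occur at multiples of LCM(180, 315, 153).
180 = 2^2 × 3^2 × 5
315 = 3^2 × 5 × 7
153 = 3^2 × 17
LCM(180, 315, 153) = 2^2 × 3^2 × 5 × 7 × 17 = 21420.
Smallest multiple of 21420 that is ≥ 103932: ⌈103932/21420⌉ × 21420 = 5 × 21420 = 107100.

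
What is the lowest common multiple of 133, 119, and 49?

133 = 7 × 19
119 = 7 × 17
49 = 7^2
LCM(133, 119, 49) = 7^2 × 17 × 19 = 15827.

15827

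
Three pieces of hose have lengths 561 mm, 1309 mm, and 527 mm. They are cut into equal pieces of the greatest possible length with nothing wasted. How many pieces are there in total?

141

Piece length = gcd(561, 1309, 527).
561 = 3 × 11 × 17
1309 = 7 × 11 × 17
527 = 17 × 31
gcd(561, 1309, 527) = 17.
Total pieces = 561/17 + 1309/17 + 527/17 = 33 + 77 + 31 = 141.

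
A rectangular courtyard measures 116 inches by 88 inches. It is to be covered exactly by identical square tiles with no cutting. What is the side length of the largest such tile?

4 inches

The tile side must divide both 116 and 88, so the largest is their gcd.
116 = 2^2 × 29
88 = 2^3 × 11
gcd(116, 88) = 2^2 = 4.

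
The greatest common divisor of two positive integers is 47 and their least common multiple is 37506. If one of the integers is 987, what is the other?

For two integers, gcd × lcm = product, so the other is (47 × 37506) / 987 = 1762782 / 987 = 1786.

1786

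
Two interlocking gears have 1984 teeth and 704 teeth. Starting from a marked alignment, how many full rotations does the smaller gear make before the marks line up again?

All finish a whole number of cycles simultaneously at t = LCM of the periods.
1984 = 2^6 × 31
704 = 2^6 × 11
LCM(1984, 704) = 2^6 × 11 × 31 = 21824.
Rotations for period 704: 21824 / 704 = 31.

31 rotations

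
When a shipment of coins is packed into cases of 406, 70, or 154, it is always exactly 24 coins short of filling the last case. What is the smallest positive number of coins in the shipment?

22306

Being 24 short of a full case of size k means N ≡ −24 (mod k), i.e. N + 24 is a multiple of each size.
406 = 2 × 7 × 29
70 = 2 × 5 × 7
154 = 2 × 7 × 11
LCM(406, 70, 154) = 2 × 5 × 7 × 11 × 29 = 22330.
Smallest positive N is 22330 − 24 = 22306.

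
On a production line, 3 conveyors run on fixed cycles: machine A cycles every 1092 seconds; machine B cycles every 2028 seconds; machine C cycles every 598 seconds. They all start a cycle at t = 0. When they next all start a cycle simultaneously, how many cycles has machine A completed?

All finish a whole number of cycles simultaneously at t = LCM of the periods.
1092 = 2^2 × 3 × 7 × 13
2028 = 2^2 × 3 × 13^2
598 = 2 × 13 × 23
LCM(1092, 2028, 598) = 2^2 × 3 × 7 × 13^2 × 23 = 326508.
Cycles for period 1092: 326508 / 1092 = 299.

299 cycles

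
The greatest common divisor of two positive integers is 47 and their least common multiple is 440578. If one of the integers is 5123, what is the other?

For two integers, gcd × lcm = product, so the other is (47 × 440578) / 5123 = 20707166 / 5123 = 4042.

4042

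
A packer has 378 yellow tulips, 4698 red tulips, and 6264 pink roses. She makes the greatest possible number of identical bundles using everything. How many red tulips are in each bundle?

Number of bundles = gcd(378, 4698, 6264).
378 = 2 × 3^3 × 7
4698 = 2 × 3^4 × 29
6264 = 2^3 × 3^3 × 29
gcd(378, 4698, 6264) = 2 × 3^3 = 54.
red tulips per bundle = 4698 / 54 = 87.

87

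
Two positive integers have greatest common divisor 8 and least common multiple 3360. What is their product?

26880

For any two positive integers, gcd × lcm = product = 8 × 3360 = 26880.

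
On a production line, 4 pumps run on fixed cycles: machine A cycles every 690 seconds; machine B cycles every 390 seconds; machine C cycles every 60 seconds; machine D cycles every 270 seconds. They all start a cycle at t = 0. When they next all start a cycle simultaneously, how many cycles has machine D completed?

598 cycles

All finish a whole number of cycles simultaneously at t = LCM of the periods.
690 = 2 × 3 × 5 × 23
390 = 2 × 3 × 5 × 13
60 = 2^2 × 3 × 5
270 = 2 × 3^3 × 5
LCM(690, 390, 60, 270) = 2^2 × 3^3 × 5 × 13 × 23 = 161460.
Cycles for period 270: 161460 / 270 = 598.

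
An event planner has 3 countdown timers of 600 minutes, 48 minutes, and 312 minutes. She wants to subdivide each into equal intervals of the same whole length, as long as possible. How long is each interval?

24 minutes

The interval must divide each timer length; the longest such is the gcd.
600 = 2^3 × 3 × 5^2
48 = 2^4 × 3
312 = 2^3 × 3 × 13
gcd(600, 48, 312) = 2^3 × 3 = 24.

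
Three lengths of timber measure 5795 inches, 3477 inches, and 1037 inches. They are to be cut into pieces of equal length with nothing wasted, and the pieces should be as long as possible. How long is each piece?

61 inches

Each piece length must divide every original length, so the longest possible is gcd(5795, 3477, 1037).
5795 = 5 × 19 × 61
3477 = 3 × 19 × 61
1037 = 17 × 61
gcd(5795, 3477, 1037) = 61.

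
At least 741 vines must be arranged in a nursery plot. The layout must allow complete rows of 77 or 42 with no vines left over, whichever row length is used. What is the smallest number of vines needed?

924

The number of vines must be a common multiple of 77 and 42, so a multiple of their LCM.
77 = 7 × 11
42 = 2 × 3 × 7
LCM(77, 42) = 2 × 3 × 7 × 11 = 462.
Smallest multiple of 462 that is ≥ 741: ⌈741/462⌉ × 462 = 2 × 462 = 924.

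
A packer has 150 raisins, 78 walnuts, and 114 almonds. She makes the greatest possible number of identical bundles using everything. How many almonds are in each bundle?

Number of bundles = gcd(150, 78, 114).
150 = 2 × 3 × 5^2
78 = 2 × 3 × 13
114 = 2 × 3 × 19
gcd(150, 78, 114) = 2 × 3 = 6.
almonds per bundle = 114 / 6 = 19.

19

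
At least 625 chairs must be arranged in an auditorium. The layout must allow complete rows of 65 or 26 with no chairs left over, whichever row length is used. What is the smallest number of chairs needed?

650

The number of chairs must be a common multiple of 65 and 26, so a multiple of their LCM.
65 = 5 × 13
26 = 2 × 13
LCM(65, 26) = 2 × 5 × 13 = 130.
Smallest multiple of 130 that is ≥ 625: ⌈625/130⌉ × 130 = 5 × 130 = 650.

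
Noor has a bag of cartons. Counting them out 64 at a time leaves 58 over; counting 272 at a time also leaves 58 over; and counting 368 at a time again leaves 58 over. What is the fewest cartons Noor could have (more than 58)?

N − 58 must be a common multiple of 64, 272, and 368.
64 = 2^6
272 = 2^4 × 17
368 = 2^4 × 23
LCM(64, 272, 368) = 2^6 × 17 × 23 = 25024.
Smallest N > 58 is LCM + 58 = 25024 + 58 = 25082.

25082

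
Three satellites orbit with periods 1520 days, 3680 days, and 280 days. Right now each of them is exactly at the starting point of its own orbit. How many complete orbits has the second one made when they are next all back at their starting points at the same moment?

133 orbits

The first common completion time is the LCM of the periods.
1520 = 2^4 × 5 × 19
3680 = 2^5 × 5 × 23
280 = 2^3 × 5 × 7
LCM(1520, 3680, 280) = 2^5 × 5 × 7 × 19 × 23 = 489440.
Orbits for period 3680: 489440 / 3680 = 133.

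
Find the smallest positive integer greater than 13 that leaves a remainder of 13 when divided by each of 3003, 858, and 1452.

132145

N − 13 must be a common multiple of 3003, 858, and 1452.
3003 = 3 × 7 × 11 × 13
858 = 2 × 3 × 11 × 13
1452 = 2^2 × 3 × 11^2
LCM(3003, 858, 1452) = 2^2 × 3 × 7 × 11^2 × 13 = 132132.
Smallest N > 13 is LCM + 13 = 132132 + 13 = 132145.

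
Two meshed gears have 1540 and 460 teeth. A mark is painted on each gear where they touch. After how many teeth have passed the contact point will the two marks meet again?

We need the least common multiple of the intervals.
1540 = 2^2 × 5 × 7 × 11
460 = 2^2 × 5 × 23
LCM(1540, 460) = 2^2 × 5 × 7 × 11 × 23 = 35420.

35420 teeth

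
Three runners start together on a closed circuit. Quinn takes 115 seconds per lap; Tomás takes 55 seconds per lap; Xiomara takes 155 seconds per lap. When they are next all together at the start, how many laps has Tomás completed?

713 laps

All finish a whole number of cycles simultaneously at t = LCM of the periods.
115 = 5 × 23
55 = 5 × 11
155 = 5 × 31
LCM(115, 55, 155) = 5 × 11 × 23 × 31 = 39215.
Laps for period 55: 39215 / 55 = 713.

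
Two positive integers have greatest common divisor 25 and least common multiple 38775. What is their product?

969375

For any two positive integers, gcd × lcm = product = 25 × 38775 = 969375.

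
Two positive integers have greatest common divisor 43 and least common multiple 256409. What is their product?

11025587

For any two positive integers, gcd × lcm = product = 43 × 256409 = 11025587.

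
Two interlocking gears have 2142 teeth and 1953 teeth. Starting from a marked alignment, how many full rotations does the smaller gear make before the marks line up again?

34 rotations

All finish a whole number of cycles simultaneously at t = LCM of the periods.
2142 = 2 × 3^2 × 7 × 17
1953 = 3^2 × 7 × 31
LCM(2142, 1953) = 2 × 3^2 × 7 × 17 × 31 = 66402.
Rotations for period 1953: 66402 / 1953 = 34.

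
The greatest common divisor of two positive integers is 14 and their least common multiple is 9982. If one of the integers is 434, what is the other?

322

For two integers, gcd × lcm = product, so the other is (14 × 9982) / 434 = 139748 / 434 = 322.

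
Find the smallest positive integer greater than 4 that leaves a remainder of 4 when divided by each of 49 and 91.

641

N − 4 must be a common multiple of 49 and 91.
49 = 7^2
91 = 7 × 13
LCM(49, 91) = 7^2 × 13 = 637.
Smallest N > 4 is LCM + 4 = 637 + 4 = 641.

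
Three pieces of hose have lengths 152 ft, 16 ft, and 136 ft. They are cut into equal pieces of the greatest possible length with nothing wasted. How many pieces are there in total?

Piece length = gcd(152, 16, 136).
152 = 2^3 × 19
16 = 2^4
136 = 2^3 × 17
gcd(152, 16, 136) = 2^3 = 8.
Total pieces = 152/8 + 16/8 + 136/8 = 19 + 2 + 17 = 38.

38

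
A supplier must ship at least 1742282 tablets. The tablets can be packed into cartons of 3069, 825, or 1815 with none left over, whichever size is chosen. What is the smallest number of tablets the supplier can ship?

2531925

The number of tablets must be a common multiple of 3069, 825, and 1815, so a multiple of their LCM.
3069 = 3^2 × 11 × 31
825 = 3 × 5^2 × 11
1815 = 3 × 5 × 11^2
LCM(3069, 825, 1815) = 3^2 × 5^2 × 11^2 × 31 = 843975.
Smallest multiple of 843975 that is ≥ 1742282: ⌈1742282/843975⌉ × 843975 = 3 × 843975 = 2531925.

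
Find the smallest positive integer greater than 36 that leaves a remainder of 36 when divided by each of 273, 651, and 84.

N − 36 must be a common multiple of 273, 651, and 84.
273 = 3 × 7 × 13
651 = 3 × 7 × 31
84 = 2^2 × 3 × 7
LCM(273, 651, 84) = 2^2 × 3 × 7 × 13 × 31 = 33852.
Smallest N > 36 is LCM + 36 = 33852 + 36 = 33888.

33888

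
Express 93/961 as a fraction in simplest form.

3/31

93 = 3 × 31
961 = 31^2
gcd(93, 961) = 31.
Divide numerator and denominator by 31: 93/961 = 3/31.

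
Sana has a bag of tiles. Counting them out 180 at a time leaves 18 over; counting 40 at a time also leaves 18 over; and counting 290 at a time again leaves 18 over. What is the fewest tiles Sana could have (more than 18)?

N − 18 must be a common multiple of 180, 40, and 290.
180 = 2^2 × 3^2 × 5
40 = 2^3 × 5
290 = 2 × 5 × 29
LCM(180, 40, 290) = 2^3 × 3^2 × 5 × 29 = 10440.
Smallest N > 18 is LCM + 18 = 10440 + 18 = 10458.

10458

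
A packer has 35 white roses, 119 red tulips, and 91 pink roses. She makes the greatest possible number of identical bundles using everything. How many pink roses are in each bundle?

Number of bundles = gcd(35, 119, 91).
35 = 5 × 7
119 = 7 × 17
91 = 7 × 13
gcd(35, 119, 91) = 7.
pink roses per bundle = 91 / 7 = 13.

13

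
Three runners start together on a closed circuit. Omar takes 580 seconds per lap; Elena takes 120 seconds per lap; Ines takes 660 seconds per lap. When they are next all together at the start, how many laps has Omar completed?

All finish a whole number of cycles simultaneously at t = LCM of the periods.
580 = 2^2 × 5 × 29
120 = 2^3 × 3 × 5
660 = 2^2 × 3 × 5 × 11
LCM(580, 120, 660) = 2^3 × 3 × 5 × 11 × 29 = 38280.
Laps for period 580: 38280 / 580 = 66.

66 laps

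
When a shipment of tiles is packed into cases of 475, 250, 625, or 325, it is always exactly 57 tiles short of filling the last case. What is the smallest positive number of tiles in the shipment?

308693

Being 57 short of a full case of size k means N ≡ −57 (mod k), i.e. N + 57 is a multiple of each size.
475 = 5^2 × 19
250 = 2 × 5^3
625 = 5^4
325 = 5^2 × 13
LCM(475, 250, 625, 325) = 2 × 5^4 × 13 × 19 = 308750.
Smallest positive N is 308750 − 57 = 308693.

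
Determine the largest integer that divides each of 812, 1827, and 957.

812 = 2^2 × 7 × 29
1827 = 3^2 × 7 × 29
957 = 3 × 11 × 29
gcd(812, 1827, 957) = 29.

29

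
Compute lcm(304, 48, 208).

304 = 2^4 × 19
48 = 2^4 × 3
208 = 2^4 × 13
LCM(304, 48, 208) = 2^4 × 3 × 13 × 19 = 11856.

11856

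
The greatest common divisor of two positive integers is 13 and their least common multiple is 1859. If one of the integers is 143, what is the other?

169

For two integers, gcd × lcm = product, so the other is (13 × 1859) / 143 = 24167 / 143 = 169.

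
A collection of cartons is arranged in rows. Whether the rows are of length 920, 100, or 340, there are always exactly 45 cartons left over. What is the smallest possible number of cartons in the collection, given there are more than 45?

78245

N − 45 must be a common multiple of 920, 100, and 340.
920 = 2^3 × 5 × 23
100 = 2^2 × 5^2
340 = 2^2 × 5 × 17
LCM(920, 100, 340) = 2^3 × 5^2 × 17 × 23 = 78200.
Smallest N > 45 is LCM + 45 = 78200 + 45 = 78245.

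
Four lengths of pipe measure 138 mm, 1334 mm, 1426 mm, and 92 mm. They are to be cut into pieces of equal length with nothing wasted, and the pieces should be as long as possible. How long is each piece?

The greatest length dividing all of 138, 1334, 1426, and 92 is their gcd.
138 = 2 × 3 × 23
1334 = 2 × 23 × 29
1426 = 2 × 23 × 31
92 = 2^2 × 23
gcd(138, 1334, 1426, 92) = 2 × 23 = 46.

46 mm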